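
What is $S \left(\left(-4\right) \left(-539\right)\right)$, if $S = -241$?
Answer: $-519596$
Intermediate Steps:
$S \left(\left(-4\right) \left(-539\right)\right) = - 241 \left(\left(-4\right) \left(-539\right)\right) = \left(-241\right) 2156 = -519596$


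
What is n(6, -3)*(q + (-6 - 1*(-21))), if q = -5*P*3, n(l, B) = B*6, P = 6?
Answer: 1350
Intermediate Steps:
n(l, B) = 6*B
q = -90 (q = -5*6*3 = -30*3 = -90)
n(6, -3)*(q + (-6 - 1*(-21))) = (6*(-3))*(-90 + (-6 - 1*(-21))) = -18*(-90 + (-6 + 21)) = -18*(-90 + 15) = -18*(-75) = 1350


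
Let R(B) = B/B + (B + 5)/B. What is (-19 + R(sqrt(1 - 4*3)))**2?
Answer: 3154/11 + 170*I*sqrt(11)/11 ≈ 286.73 + 51.257*I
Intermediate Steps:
R(B) = 1 + (5 + B)/B
(-19 + R(sqrt(1 - 4*3)))**2 = (-19 + (2 + 5/(sqrt(1 - 4*3))))**2 = (-19 + (2 + 5/(sqrt(1 - 12))))**2 = (-19 + (2 + 5/(sqrt(-11))))**2 = (-19 + (2 + 5/((I*sqrt(11)))))**2 = (-19 + (2 + 5*(-I*sqrt(11)/11)))**2 = (-19 + (2 - 5*I*sqrt(11)/11))**2 = (-17 - 5*I*sqrt(11)/11)**2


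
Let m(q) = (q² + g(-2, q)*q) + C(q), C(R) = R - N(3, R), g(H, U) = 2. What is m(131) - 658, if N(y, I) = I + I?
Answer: 16634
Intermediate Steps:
N(y, I) = 2*I
C(R) = -R (C(R) = R - 2*R = -R)
m(q) = q + q² (m(q) = (q² + 2*q) - q = q + q²)
m(131) - 658 = 131*(1 + 131) - 658 = 131*132 - 658 = 17292 - 658 = 16634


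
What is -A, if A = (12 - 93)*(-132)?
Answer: -10692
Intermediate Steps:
A = 10692 (A = -81*(-132) = 10692)
-A = -1*10692 = -10692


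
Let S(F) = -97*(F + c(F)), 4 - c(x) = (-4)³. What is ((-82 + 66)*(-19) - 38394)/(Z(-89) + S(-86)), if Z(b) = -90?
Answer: -19045/828 ≈ -23.001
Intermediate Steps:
c(x) = 68 (c(x) = 4 - 1*(-4)³ = 4 - 1*(-64) = 4 + 64 = 68)
S(F) = -6596 - 97*F (S(F) = -97*(F + 68) = -97*(68 + F) = -6596 - 97*F)
((-82 + 66)*(-19) - 38394)/(Z(-89) + S(-86)) = ((-82 + 66)*(-19) - 38394)/(-90 + (-6596 - 97*(-86))) = (-16*(-19) - 38394)/(-90 + (-6596 + 8342)) = (304 - 38394)/(-90 + 1746) = -38090/1656 = -38090*1/1656 = -19045/828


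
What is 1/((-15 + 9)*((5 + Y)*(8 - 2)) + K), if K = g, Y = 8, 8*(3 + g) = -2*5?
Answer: -4/1889 ≈ -0.0021175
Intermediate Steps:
g = -17/4 (g = -3 + (-2*5)/8 = -3 + (1/8)*(-10) = -3 - 5/4 = -17/4 ≈ -4.2500)
K = -17/4 ≈ -4.2500
1/((-15 + 9)*((5 + Y)*(8 - 2)) + K) = 1/((-15 + 9)*((5 + 8)*(8 - 2)) - 17/4) = 1/(-78*6 - 17/4) = 1/(-6*78 - 17/4) = 1/(-468 - 17/4) = 1/(-1889/4) = -4/1889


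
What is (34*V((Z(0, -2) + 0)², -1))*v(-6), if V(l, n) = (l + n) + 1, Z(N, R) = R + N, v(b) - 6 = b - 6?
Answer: -816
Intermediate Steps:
v(b) = b (v(b) = 6 + (b - 6) = 6 + (-6 + b) = b)
Z(N, R) = N + R
V(l, n) = 1 + l + n
(34*V((Z(0, -2) + 0)², -1))*v(-6) = (34*(1 + ((0 - 2) + 0)² - 1))*(-6) = (34*(1 + (-2 + 0)² - 1))*(-6) = (34*(1 + (-2)² - 1))*(-6) = (34*(1 + 4 - 1))*(-6) = (34*4)*(-6) = 136*(-6) = -816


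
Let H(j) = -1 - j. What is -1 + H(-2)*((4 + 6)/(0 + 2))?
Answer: 4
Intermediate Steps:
-1 + H(-2)*((4 + 6)/(0 + 2)) = -1 + (-1 - 1*(-2))*((4 + 6)/(0 + 2)) = -1 + (-1 + 2)*(10/2) = -1 + 1*(10*(1/2)) = -1 + 1*5 = -1 + 5 = 4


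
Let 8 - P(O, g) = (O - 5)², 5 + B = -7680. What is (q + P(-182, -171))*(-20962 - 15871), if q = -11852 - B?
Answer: 1441201624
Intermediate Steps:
B = -7685 (B = -5 - 7680 = -7685)
P(O, g) = 8 - (-5 + O)² (P(O, g) = 8 - (O - 5)² = 8 - (-5 + O)²)
q = -4167 (q = -11852 - 1*(-7685) = -11852 + 7685 = -4167)
(q + P(-182, -171))*(-20962 - 15871) = (-4167 + (8 - (-5 - 182)²))*(-20962 - 15871) = (-4167 + (8 - 1*(-187)²))*(-36833) = (-4167 + (8 - 1*34969))*(-36833) = (-4167 + (8 - 34969))*(-36833) = (-4167 - 34961)*(-36833) = -39128*(-36833) = 1441201624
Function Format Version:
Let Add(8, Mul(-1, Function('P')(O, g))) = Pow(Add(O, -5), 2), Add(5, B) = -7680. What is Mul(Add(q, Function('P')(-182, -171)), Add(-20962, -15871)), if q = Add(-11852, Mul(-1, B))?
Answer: 1441201624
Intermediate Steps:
B = -7685 (B = Add(-5, -7680) = -7685)
Function('P')(O, g) = Add(8, Mul(-1, Pow(Add(-5, O), 2))) (Function('P')(O, g) = Add(8, Mul(-1, Pow(Add(O, -5), 2))) = Add(8, Mul(-1, Pow(Add(-5, O), 2))))
q = -4167 (q = Add(-11852, Mul(-1, -7685)) = Add(-11852, 7685) = -4167)
Mul(Add(q, Function('P')(-182, -171)), Add(-20962, -15871)) = Mul(Add(-4167, Add(8, Mul(-1, Pow(Add(-5, -182), 2)))), Add(-20962, -15871)) = Mul(Add(-4167, Add(8, Mul(-1, Pow(-187, 2)))), -36833) = Mul(Add(-4167, Add(8, Mul(-1, 34969))), -36833) = Mul(Add(-4167, Add(8, -34969)), -36833) = Mul(Add(-4167, -34961), -36833) = Mul(-39128, -36833) = 1441201624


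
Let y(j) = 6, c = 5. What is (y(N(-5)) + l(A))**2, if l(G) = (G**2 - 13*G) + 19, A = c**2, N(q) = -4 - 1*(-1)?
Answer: 105625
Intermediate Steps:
N(q) = -3 (N(q) = -4 + 1 = -3)
A = 25 (A = 5**2 = 25)
l(G) = 19 + G**2 - 13*G
(y(N(-5)) + l(A))**2 = (6 + (19 + 25**2 - 13*25))**2 = (6 + (19 + 625 - 325))**2 = (6 + 319)**2 = 325**2 = 105625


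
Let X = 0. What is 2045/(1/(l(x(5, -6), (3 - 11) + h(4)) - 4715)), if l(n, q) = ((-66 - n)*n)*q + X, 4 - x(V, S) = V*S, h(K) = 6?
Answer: 4263825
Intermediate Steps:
x(V, S) = 4 - S*V (x(V, S) = 4 - V*S = 4 - S*V)
l(n, q) = n*q*(-66 - n) (l(n, q) = ((-66 - n)*n)*q + 0 = (n*(-66 - n))*q + 0 = n*q*(-66 - n) + 0 = n*q*(-66 - n))
2045/(1/(l(x(5, -6), (3 - 11) + h(4)) - 4715)) = 2045/(1/((4 - 1*(-6)*5)*((3 - 11) + 6)*(-66 - (4 - 1*(-6)*5)) - 4715)) = 2045/(1/((4 + 30)*(-8 + 6)*(-66 - (4 + 30)) - 4715)) = 2045/(1/(34*(-2)*(-66 - 1*34) - 4715)) = 2045/(1/(34*(-2)*(-66 - 34) - 4715)) = 2045/(1/(34*(-2)*(-100) - 4715)) = 2045/(1/(6800 - 4715)) = 2045/(1/2085) = 2045*2085 = 4263825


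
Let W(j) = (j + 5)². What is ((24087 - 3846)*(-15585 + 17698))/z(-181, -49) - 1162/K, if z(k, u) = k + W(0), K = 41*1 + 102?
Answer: -156825169/572 ≈ -2.7417e+5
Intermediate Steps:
K = 143 (K = 41 + 102 = 143)
W(j) = (5 + j)²
z(k, u) = 25 + k (z(k, u) = k + (5 + 0)² = k + 5² = k + 25 = 25 + k)
((24087 - 3846)*(-15585 + 17698))/z(-181, -49) - 1162/K = ((24087 - 3846)*(-15585 + 17698))/(25 - 181) - 1162/143 = (20241*2113)/(-156) - 1162*1/143 = 42769233*(-1/156) - 1162/143 = -1096647/4 - 1162/143 = -156825169/572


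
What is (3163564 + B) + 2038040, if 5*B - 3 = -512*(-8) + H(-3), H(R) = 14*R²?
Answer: 5202449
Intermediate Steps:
B = 845 (B = ⅗ + (-512*(-8) + 14*(-3)²)/5 = ⅗ + (4096 + 14*9)/5 = ⅗ + (4096 + 126)/5 = ⅗ + (⅕)*4222 = ⅗ + 4222/5 = 845)
(3163564 + B) + 2038040 = (3163564 + 845) + 2038040 = 3164409 + 2038040 = 5202449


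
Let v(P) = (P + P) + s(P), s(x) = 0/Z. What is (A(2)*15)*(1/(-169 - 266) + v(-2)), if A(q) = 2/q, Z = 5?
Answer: -1741/29 ≈ -60.034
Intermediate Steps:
s(x) = 0 (s(x) = 0/5 = 0*(⅕) = 0)
v(P) = 2*P (v(P) = (P + P) + 0 = 2*P + 0 = 2*P)
(A(2)*15)*(1/(-169 - 266) + v(-2)) = ((2/2)*15)*(1/(-169 - 266) + 2*(-2)) = ((2*(½))*15)*(1/(-435) - 4) = (1*15)*(-1/435 - 4) = 15*(-1741/435) = -1741/29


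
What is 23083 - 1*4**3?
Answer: 23019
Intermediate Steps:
23083 - 1*4**3 = 23083 - 1*64 = 23083 - 64 = 23019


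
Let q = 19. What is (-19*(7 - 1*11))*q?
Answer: 1444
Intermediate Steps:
(-19*(7 - 1*11))*q = -19*(7 - 1*11)*19 = -19*(7 - 11)*19 = -19*(-4)*19 = 76*19 = 1444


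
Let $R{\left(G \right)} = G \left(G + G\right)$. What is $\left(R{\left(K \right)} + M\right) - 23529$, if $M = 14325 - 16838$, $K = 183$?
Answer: $40936$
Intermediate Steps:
$R{\left(G \right)} = 2 G^{2}$ ($R{\left(G \right)} = G 2 G = 2 G^{2}$)
$M = -2513$
$\left(R{\left(K \right)} + M\right) - 23529 = \left(2 \cdot 183^{2} - 2513\right) - 23529 = \left(2 \cdot 33489 - 2513\right) - 23529 = \left(66978 - 2513\right) - 23529 = 64465 - 23529 = 40936$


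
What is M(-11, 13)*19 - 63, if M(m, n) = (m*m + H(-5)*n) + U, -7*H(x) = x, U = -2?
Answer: 16621/7 ≈ 2374.4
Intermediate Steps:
H(x) = -x/7
M(m, n) = -2 + m² + 5*n/7 (M(m, n) = (m*m + (-⅐*(-5))*n) - 2 = (m² + 5*n/7) - 2 = -2 + m² + 5*n/7)
M(-11, 13)*19 - 63 = (-2 + (-11)² + (5/7)*13)*19 - 63 = (-2 + 121 + 65/7)*19 - 63 = (898/7)*19 - 63 = 17062/7 - 63 = 16621/7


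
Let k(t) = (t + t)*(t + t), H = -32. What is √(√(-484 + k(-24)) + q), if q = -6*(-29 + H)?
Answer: √(366 + 2*√455) ≈ 20.215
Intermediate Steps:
q = 366 (q = -6*(-29 - 32) = -6*(-61) = 366)
k(t) = 4*t² (k(t) = (2*t)*(2*t) = 4*t²)
√(√(-484 + k(-24)) + q) = √(√(-484 + 4*(-24)²) + 366) = √(√(-484 + 4*576) + 366) = √(√(-484 + 2304) + 366) = √(√1820 + 366) = √(2*√455 + 366) = √(366 + 2*√455)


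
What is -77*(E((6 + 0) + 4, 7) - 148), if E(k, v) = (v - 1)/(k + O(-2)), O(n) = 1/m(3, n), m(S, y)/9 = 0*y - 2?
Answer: 2031568/179 ≈ 11350.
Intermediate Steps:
m(S, y) = -18 (m(S, y) = 9*(0*y - 2) = 9*(0 - 2) = 9*(-2) = -18)
O(n) = -1/18 (O(n) = 1/(-18) = -1/18)
E(k, v) = (-1 + v)/(-1/18 + k) (E(k, v) = (v - 1)/(k - 1/18) = (-1 + v)/(-1/18 + k))
-77*(E((6 + 0) + 4, 7) - 148) = -77*(18*(-1 + 7)/(-1 + 18*((6 + 0) + 4)) - 148) = -77*(18*6/(-1 + 18*(6 + 4)) - 148) = -77*(18*6/(-1 + 18*10) - 148) = -77*(18*6/(-1 + 180) - 148) = -77*(18*6/179 - 148) = -77*(18*(1/179)*6 - 148) = -77*(108/179 - 148) = -77*(-26384/179) = 2031568/179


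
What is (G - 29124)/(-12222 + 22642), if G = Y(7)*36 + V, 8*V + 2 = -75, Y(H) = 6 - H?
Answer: -233357/83360 ≈ -2.7994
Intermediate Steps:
V = -77/8 (V = -1/4 + (1/8)*(-75) = -1/4 - 75/8 = -77/8 ≈ -9.6250)
G = -365/8 (G = (6 - 1*7)*36 - 77/8 = (6 - 7)*36 - 77/8 = -1*36 - 77/8 = -36 - 77/8 = -365/8 ≈ -45.625)
(G - 29124)/(-12222 + 22642) = (-365/8 - 29124)/(-12222 + 22642) = -233357/8/10420 = -233357/8*1/10420 = -233357/83360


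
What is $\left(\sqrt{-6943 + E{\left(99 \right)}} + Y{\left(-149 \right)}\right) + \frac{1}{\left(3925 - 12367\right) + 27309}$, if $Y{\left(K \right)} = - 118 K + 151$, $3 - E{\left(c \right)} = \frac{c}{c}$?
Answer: $\frac{334568512}{18867} + i \sqrt{6941} \approx 17733.0 + 83.313 i$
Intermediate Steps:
$E{\left(c \right)} = 2$ ($E{\left(c \right)} = 3 - \frac{c}{c} = 3 - 1 = 2$)
$Y{\left(K \right)} = 151 - 118 K$
$\left(\sqrt{-6943 + E{\left(99 \right)}} + Y{\left(-149 \right)}\right) + \frac{1}{\left(3925 - 12367\right) + 27309} = \left(\sqrt{-6943 + 2} + \left(151 - -17582\right)\right) + \frac{1}{\left(3925 - 12367\right) + 27309} = \left(\sqrt{-6941} + \left(151 + 17582\right)\right) + \frac{1}{\left(3925 - 12367\right) + 27309} = \left(i \sqrt{6941} + 17733\right) + \frac{1}{-8442 + 27309} = \left(17733 + i \sqrt{6941}\right) + \frac{1}{18867} = \frac{334568512}{18867} + i \sqrt{6941}$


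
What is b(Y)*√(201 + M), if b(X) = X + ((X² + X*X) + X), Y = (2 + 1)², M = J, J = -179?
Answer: 180*√22 ≈ 844.27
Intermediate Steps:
M = -179
Y = 9 (Y = 3² = 9)
b(X) = 2*X + 2*X² (b(X) = X + ((X² + X²) + X) = X + (2*X² + X) = X + (X + 2*X²) = 2*X + 2*X²)
b(Y)*√(201 + M) = (2*9*(1 + 9))*√(201 - 179) = (2*9*10)*√22 = 180*√22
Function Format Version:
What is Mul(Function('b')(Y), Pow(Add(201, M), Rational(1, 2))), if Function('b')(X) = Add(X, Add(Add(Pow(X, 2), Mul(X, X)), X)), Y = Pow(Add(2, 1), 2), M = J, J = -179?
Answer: Mul(180, Pow(22, Rational(1, 2))) ≈ 844.27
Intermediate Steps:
M = -179
Y = 9 (Y = Pow(3, 2) = 9)
Function('b')(X) = Add(Mul(2, X), Mul(2, Pow(X, 2))) (Function('b')(X) = Add(X, Add(Add(Pow(X, 2), Pow(X, 2)), X)) = Add(X, Add(Mul(2, Pow(X, 2)), X)) = Add(X, Add(X, Mul(2, Pow(X, 2)))) = Add(Mul(2, X), Mul(2, Pow(X, 2))))
Mul(Function('b')(Y), Pow(Add(201, M), Rational(1, 2))) = Mul(Mul(2, 9, Add(1, 9)), Pow(Add(201, -179), Rational(1, 2))) = Mul(Mul(2, 9, 10), Pow(22, Rational(1, 2))) = Mul(180, Pow(22, Rational(1, 2)))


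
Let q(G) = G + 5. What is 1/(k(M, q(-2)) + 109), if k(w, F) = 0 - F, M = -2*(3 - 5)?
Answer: 1/106 ≈ 0.0094340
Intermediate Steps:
M = 4 (M = -2*(-2) = 4)
q(G) = 5 + G
k(w, F) = -F
1/(k(M, q(-2)) + 109) = 1/(-(5 - 2) + 109) = 1/(-1*3 + 109) = 1/(-3 + 109) = 1/106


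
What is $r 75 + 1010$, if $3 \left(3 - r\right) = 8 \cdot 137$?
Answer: $-26165$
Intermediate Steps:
$r = - \frac{1087}{3}$ ($r = 3 - \frac{8 \cdot 137}{3} = 3 - \frac{1096}{3} = - \frac{1087}{3} \approx -362.33$)
$r 75 + 1010 = \left(- \frac{1087}{3}\right) 75 + 1010 = -27175 + 1010 = -26165$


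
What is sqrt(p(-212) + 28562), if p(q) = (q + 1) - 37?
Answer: 33*sqrt(26) ≈ 168.27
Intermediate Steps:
p(q) = -36 + q (p(q) = (1 + q) - 37 = -36 + q)
sqrt(p(-212) + 28562) = sqrt((-36 - 212) + 28562) = sqrt(-248 + 28562) = sqrt(28314) = 33*sqrt(26)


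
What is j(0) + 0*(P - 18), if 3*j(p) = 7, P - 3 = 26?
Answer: 7/3 ≈ 2.3333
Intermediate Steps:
P = 29 (P = 3 + 26 = 29)
j(p) = 7/3 (j(p) = (1/3)*7 = 7/3)
j(0) + 0*(P - 18) = 7/3 + 0*(29 - 18) = 7/3 + 0*11 = 7/3 + 0 = 7/3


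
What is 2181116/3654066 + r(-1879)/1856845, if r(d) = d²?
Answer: 8475594787663/3392517090885 ≈ 2.4983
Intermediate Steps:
2181116/3654066 + r(-1879)/1856845 = 2181116/3654066 + (-1879)²/1856845 = 2181116*(1/3654066) + 3530641*(1/1856845) = 1090558/1827033 + 3530641/1856845 = 8475594787663/3392517090885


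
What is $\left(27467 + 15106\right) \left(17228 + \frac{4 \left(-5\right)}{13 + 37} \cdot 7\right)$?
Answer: $\frac{3666642198}{5} \approx 7.3333 \cdot 10^{8}$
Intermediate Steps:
$\left(27467 + 15106\right) \left(17228 + \frac{4 \left(-5\right)}{13 + 37} \cdot 7\right) = 42573 \left(17228 + - \frac{20}{50} \cdot 7\right) = 42573 \left(17228 + \left(-20\right) \frac{1}{50} \cdot 7\right) = 42573 \left(17228 - \frac{14}{5}\right) = 42573 \cdot \frac{86126}{5} = \frac{3666642198}{5}$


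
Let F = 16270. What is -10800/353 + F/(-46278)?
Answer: -252772855/8168067 ≈ -30.946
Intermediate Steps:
-10800/353 + F/(-46278) = -10800/353 + 16270/(-46278) = -10800*1/353 + 16270*(-1/46278) = -10800/353 - 8135/23139 = -252772855/8168067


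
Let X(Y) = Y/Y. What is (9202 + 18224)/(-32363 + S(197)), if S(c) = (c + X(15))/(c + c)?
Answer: -2701461/3187706 ≈ -0.84746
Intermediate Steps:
X(Y) = 1
S(c) = (1 + c)/(2*c) (S(c) = (c + 1)/(c + c) = (1 + c)/((2*c)) = (1 + c)*(1/(2*c)) = (1 + c)/(2*c))
(9202 + 18224)/(-32363 + S(197)) = (9202 + 18224)/(-32363 + (1/2)*(1 + 197)/197) = 27426/(-32363 + (1/2)*(1/197)*198) = 27426/(-32363 + 99/197) = 27426/(-6375412/197) = 27426*(-197/6375412) = -2701461/3187706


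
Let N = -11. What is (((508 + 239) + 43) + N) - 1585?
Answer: -806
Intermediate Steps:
(((508 + 239) + 43) + N) - 1585 = (((508 + 239) + 43) - 11) - 1585 = ((747 + 43) - 11) - 1585 = (790 - 11) - 1585 = 779 - 1585 = -806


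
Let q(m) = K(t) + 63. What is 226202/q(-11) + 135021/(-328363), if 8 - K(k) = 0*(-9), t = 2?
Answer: 74266780835/23313773 ≈ 3185.5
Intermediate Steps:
K(k) = 8 (K(k) = 8 - 0*(-9) = 8 - 1*0 = 8 + 0 = 8)
q(m) = 71 (q(m) = 8 + 63 = 71)
226202/q(-11) + 135021/(-328363) = 226202/71 + 135021/(-328363) = 226202*(1/71) + 135021*(-1/328363) = 226202/71 - 135021/328363 = 74266780835/23313773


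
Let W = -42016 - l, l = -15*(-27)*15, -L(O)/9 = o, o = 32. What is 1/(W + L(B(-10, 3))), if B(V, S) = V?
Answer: -1/48379 ≈ -2.0670e-5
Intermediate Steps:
L(O) = -288 (L(O) = -9*32 = -288)
l = 6075 (l = 405*15 = 6075)
W = -48091 (W = -42016 - 1*6075 = -42016 - 6075 = -48091)
1/(W + L(B(-10, 3))) = 1/(-48091 - 288) = 1/(-48379) = -1/48379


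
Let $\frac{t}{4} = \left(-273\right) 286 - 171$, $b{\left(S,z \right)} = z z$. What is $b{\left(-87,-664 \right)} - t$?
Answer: $753892$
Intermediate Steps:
$b{\left(S,z \right)} = z^{2}$
$t = -312996$ ($t = 4 \left(\left(-273\right) 286 - 171\right) = 4 \left(-78078 - 171\right) = 4 \left(-78249\right) = -312996$)
$b{\left(-87,-664 \right)} - t = \left(-664\right)^{2} - -312996 = 440896 + 312996 = 753892$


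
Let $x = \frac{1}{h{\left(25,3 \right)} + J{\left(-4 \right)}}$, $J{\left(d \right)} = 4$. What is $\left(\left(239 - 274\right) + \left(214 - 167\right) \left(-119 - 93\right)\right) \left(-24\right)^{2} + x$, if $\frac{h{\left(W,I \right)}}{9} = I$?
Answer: $- \frac{178542143}{31} \approx -5.7594 \cdot 10^{6}$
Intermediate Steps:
$h{\left(W,I \right)} = 9 I$
$x = \frac{1}{31}$ ($x = \frac{1}{9 \cdot 3 + 4} = \frac{1}{27 + 4} = \frac{1}{31} \approx 0.032258$)
$\left(\left(239 - 274\right) + \left(214 - 167\right) \left(-119 - 93\right)\right) \left(-24\right)^{2} + x = \left(\left(239 - 274\right) + \left(214 - 167\right) \left(-119 - 93\right)\right) \left(-24\right)^{2} + \frac{1}{31} = \left(-35 + 47 \left(-212\right)\right) 576 + \frac{1}{31} = \left(-35 - 9964\right) 576 + \frac{1}{31} = \left(-9999\right) 576 + \frac{1}{31} = -5759424 + \frac{1}{31} = - \frac{178542143}{31}$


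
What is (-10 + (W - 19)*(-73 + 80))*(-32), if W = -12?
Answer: 7264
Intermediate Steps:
(-10 + (W - 19)*(-73 + 80))*(-32) = (-10 + (-12 - 19)*(-73 + 80))*(-32) = (-10 - 31*7)*(-32) = (-10 - 217)*(-32) = -227*(-32) = 7264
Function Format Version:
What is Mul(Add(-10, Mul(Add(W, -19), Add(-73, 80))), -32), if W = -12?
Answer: 7264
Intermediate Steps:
Mul(Add(-10, Mul(Add(W, -19), Add(-73, 80))), -32) = Mul(Add(-10, Mul(Add(-12, -19), Add(-73, 80))), -32) = Mul(Add(-10, Mul(-31, 7)), -32) = Mul(Add(-10, -217), -32) = Mul(-227, -32) = 7264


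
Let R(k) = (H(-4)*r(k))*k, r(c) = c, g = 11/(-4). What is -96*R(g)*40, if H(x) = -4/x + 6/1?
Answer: -203280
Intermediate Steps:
g = -11/4 (g = 11*(-¼) = -11/4 ≈ -2.7500)
H(x) = 6 - 4/x (H(x) = -4/x + 6*1 = -4/x + 6 = 6 - 4/x)
R(k) = 7*k² (R(k) = ((6 - 4/(-4))*k)*k = ((6 - 4*(-¼))*k)*k = ((6 + 1)*k)*k = (7*k)*k = 7*k²)
-96*R(g)*40 = -672*(-11/4)²*40 = -672*121/16*40 = -96*847/16*40 = -5082*40 = -203280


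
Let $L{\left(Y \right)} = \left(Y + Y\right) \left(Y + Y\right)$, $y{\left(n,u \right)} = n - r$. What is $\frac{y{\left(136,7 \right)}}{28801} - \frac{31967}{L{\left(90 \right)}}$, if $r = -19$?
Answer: $- \frac{915659567}{933152400} \approx -0.98125$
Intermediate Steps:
$y{\left(n,u \right)} = 19 + n$ ($y{\left(n,u \right)} = n - -19 = n + 19 = 19 + n$)
$L{\left(Y \right)} = 4 Y^{2}$ ($L{\left(Y \right)} = 2 Y 2 Y = 4 Y^{2}$)
$\frac{y{\left(136,7 \right)}}{28801} - \frac{31967}{L{\left(90 \right)}} = \frac{19 + 136}{28801} - \frac{31967}{4 \cdot 90^{2}} = 155 \cdot \frac{1}{28801} - \frac{31967}{4 \cdot 8100} = \frac{155}{28801} - \frac{31967}{32400} = - \frac{915659567}{933152400}$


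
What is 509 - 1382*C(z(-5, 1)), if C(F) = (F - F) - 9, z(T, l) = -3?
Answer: 12947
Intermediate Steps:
C(F) = -9 (C(F) = 0 - 9 = -9)
509 - 1382*C(z(-5, 1)) = 509 - 1382*(-9) = 509 + 12438 = 12947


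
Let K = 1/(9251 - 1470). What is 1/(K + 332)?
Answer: 7781/2583293 ≈ 0.0030120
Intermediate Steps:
K = 1/7781 ≈ 0.00012852
1/(K + 332) = 1/(1/7781 + 332) = 1/(2583293/7781) = 7781/2583293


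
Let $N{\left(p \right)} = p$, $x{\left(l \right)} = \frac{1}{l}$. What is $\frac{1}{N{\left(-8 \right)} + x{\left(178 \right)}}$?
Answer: $- \frac{178}{1423} \approx -0.12509$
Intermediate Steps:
$\frac{1}{N{\left(-8 \right)} + x{\left(178 \right)}} = \frac{1}{-8 + \frac{1}{178}} = \frac{1}{- \frac{1423}{178}} = - \frac{178}{1423}$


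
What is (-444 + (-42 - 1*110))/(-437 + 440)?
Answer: -596/3 ≈ -198.67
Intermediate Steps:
(-444 + (-42 - 1*110))/(-437 + 440) = (-444 + (-42 - 110))/3 = (-444 - 152)*(⅓) = -596*⅓ = -596/3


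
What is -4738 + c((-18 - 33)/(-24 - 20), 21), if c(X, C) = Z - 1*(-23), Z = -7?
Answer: -4722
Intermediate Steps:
c(X, C) = 16 (c(X, C) = -7 - 1*(-23) = -7 + 23 = 16)
-4738 + c((-18 - 33)/(-24 - 20), 21) = -4738 + 16 = -4722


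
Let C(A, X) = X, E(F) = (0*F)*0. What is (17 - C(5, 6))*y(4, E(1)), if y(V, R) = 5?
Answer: 55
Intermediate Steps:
E(F) = 0 (E(F) = 0*0 = 0)
(17 - C(5, 6))*y(4, E(1)) = (17 - 1*6)*5 = (17 - 6)*5 = 11*5 = 55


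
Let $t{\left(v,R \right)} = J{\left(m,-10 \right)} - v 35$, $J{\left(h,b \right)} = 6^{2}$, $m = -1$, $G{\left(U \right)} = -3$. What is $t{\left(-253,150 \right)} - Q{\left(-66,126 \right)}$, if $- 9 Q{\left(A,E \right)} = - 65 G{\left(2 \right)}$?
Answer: $\frac{26738}{3} \approx 8912.7$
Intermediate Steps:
$Q{\left(A,E \right)} = - \frac{65}{3}$ ($Q{\left(A,E \right)} = - \frac{\left(-65\right) \left(-3\right)}{9} = \left(- \frac{1}{9}\right) 195 = - \frac{65}{3}$)
$J{\left(h,b \right)} = 36$
$t{\left(v,R \right)} = 36 - 35 v$ ($t{\left(v,R \right)} = 36 - v 35 = 36 - 35 v$)
$t{\left(-253,150 \right)} - Q{\left(-66,126 \right)} = \left(36 - -8855\right) - - \frac{65}{3} = \left(36 + 8855\right) + \frac{65}{3} = 8891 + \frac{65}{3} = \frac{26738}{3}$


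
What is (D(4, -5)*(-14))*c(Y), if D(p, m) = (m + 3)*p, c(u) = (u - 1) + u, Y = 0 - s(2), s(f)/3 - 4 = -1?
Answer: -2128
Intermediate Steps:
s(f) = 9 (s(f) = 12 + 3*(-1) = 12 - 3 = 9)
Y = -9 (Y = 0 - 1*9 = 0 - 9 = -9)
c(u) = -1 + 2*u (c(u) = (-1 + u) + u = -1 + 2*u)
D(p, m) = p*(3 + m) (D(p, m) = (3 + m)*p = p*(3 + m))
(D(4, -5)*(-14))*c(Y) = ((4*(3 - 5))*(-14))*(-1 + 2*(-9)) = ((4*(-2))*(-14))*(-1 - 18) = -8*(-14)*(-19) = 112*(-19) = -2128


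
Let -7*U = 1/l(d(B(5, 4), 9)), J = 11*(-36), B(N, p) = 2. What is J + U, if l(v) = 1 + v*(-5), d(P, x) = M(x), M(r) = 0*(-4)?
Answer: -2773/7 ≈ -396.14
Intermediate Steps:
J = -396
M(r) = 0
d(P, x) = 0
l(v) = 1 - 5*v
U = -⅐ (U = -1/(7*(1 - 5*0)) = -1/(7*(1 + 0)) = -⅐/1 = -⅐*1 = -⅐ ≈ -0.14286)
J + U = -396 - ⅐ = -2773/7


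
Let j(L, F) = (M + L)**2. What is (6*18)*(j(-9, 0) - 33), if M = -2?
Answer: 9504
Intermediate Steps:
j(L, F) = (-2 + L)**2
(6*18)*(j(-9, 0) - 33) = (6*18)*((-2 - 9)**2 - 33) = 108*((-11)**2 - 33) = 108*(121 - 33) = 108*88 = 9504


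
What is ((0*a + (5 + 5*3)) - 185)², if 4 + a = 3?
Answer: 27225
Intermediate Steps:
a = -1 (a = -4 + 3 = -1)
((0*a + (5 + 5*3)) - 185)² = ((0*(-1) + (5 + 5*3)) - 185)² = ((0 + (5 + 15)) - 185)² = ((0 + 20) - 185)² = (20 - 185)² = (-165)² = 27225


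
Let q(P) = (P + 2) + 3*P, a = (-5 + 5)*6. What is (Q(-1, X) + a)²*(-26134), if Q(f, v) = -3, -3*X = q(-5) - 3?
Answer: -235206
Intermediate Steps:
a = 0 (a = 0*6 = 0)
q(P) = 2 + 4*P (q(P) = (2 + P) + 3*P = 2 + 4*P)
X = 7 (X = -((2 + 4*(-5)) - 3)/3 = -((2 - 20) - 3)/3 = -(-18 - 3)/3 = -⅓*(-21) = 7)
(Q(-1, X) + a)²*(-26134) = (-3 + 0)²*(-26134) = (-3)²*(-26134) = 9*(-26134) = -235206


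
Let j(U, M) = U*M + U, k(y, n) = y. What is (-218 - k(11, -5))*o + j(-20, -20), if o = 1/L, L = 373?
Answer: 141511/373 ≈ 379.39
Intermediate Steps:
j(U, M) = U + M*U (j(U, M) = M*U + U = U + M*U)
o = 1/373 ≈ 0.0026810
(-218 - k(11, -5))*o + j(-20, -20) = (-218 - 1*11)*(1/373) - 20*(1 - 20) = (-218 - 11)*(1/373) - 20*(-19) = -229*1/373 + 380 = -229/373 + 380 = 141511/373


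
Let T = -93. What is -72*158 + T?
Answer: -11469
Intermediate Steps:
-72*158 + T = -72*158 - 93 = -11376 - 93 = -11469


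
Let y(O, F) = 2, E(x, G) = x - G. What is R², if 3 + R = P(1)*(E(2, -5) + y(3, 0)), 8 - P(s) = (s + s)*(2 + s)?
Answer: 225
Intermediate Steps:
P(s) = 8 - 2*s*(2 + s) (P(s) = 8 - (s + s)*(2 + s) = 8 - 2*s*(2 + s))
R = 15 (R = -3 + (8 - 4*1 - 2*1²)*((2 - 1*(-5)) + 2) = -3 + (8 - 4 - 2*1)*((2 + 5) + 2) = -3 + (8 - 4 - 2)*(7 + 2) = -3 + 2*9 = -3 + 18 = 15)
R² = 15² = 225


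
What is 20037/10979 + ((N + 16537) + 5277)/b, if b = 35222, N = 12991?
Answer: 1087867309/386702338 ≈ 2.8132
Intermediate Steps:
20037/10979 + ((N + 16537) + 5277)/b = 20037/10979 + ((12991 + 16537) + 5277)/35222 = 20037*(1/10979) + (29528 + 5277)*(1/35222) = 20037/10979 + 34805*(1/35222) = 20037/10979 + 34805/35222 = 1087867309/386702338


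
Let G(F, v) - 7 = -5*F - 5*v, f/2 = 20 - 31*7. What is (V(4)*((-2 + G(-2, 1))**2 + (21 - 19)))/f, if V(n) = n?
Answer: -204/197 ≈ -1.0355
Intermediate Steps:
f = -394 (f = 2*(20 - 31*7) = 2*(20 - 217) = 2*(-197) = -394)
G(F, v) = 7 - 5*F - 5*v (G(F, v) = 7 + (-5*F - 5*v) = 7 - 5*F - 5*v)
(V(4)*((-2 + G(-2, 1))**2 + (21 - 19)))/f = (4*((-2 + (7 - 5*(-2) - 5*1))**2 + (21 - 19)))/(-394) = (4*((-2 + (7 + 10 - 5))**2 + 2))*(-1/394) = (4*((-2 + 12)**2 + 2))*(-1/394) = (4*(10**2 + 2))*(-1/394) = (4*(100 + 2))*(-1/394) = (4*102)*(-1/394) = 408*(-1/394) = -204/197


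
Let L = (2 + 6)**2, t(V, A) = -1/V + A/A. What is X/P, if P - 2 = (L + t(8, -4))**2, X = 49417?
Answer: 3162688/269489 ≈ 11.736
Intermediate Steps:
t(V, A) = 1 - 1/V (t(V, A) = -1/V + 1 = 1 - 1/V)
L = 64 (L = 8**2 = 64)
P = 269489/64 (P = 2 + (64 + (-1 + 8)/8)**2 = 2 + (64 + (1/8)*7)**2 = 2 + (64 + 7/8)**2 = 2 + (519/8)**2 = 2 + 269361/64 = 269489/64 ≈ 4210.8)
X/P = 49417/(269489/64) = 49417*(64/269489) = 3162688/269489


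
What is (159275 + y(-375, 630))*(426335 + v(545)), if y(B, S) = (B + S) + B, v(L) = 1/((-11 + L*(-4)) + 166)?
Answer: 27480605472794/405 ≈ 6.7853e+10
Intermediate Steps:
v(L) = 1/(155 - 4*L) (v(L) = 1/((-11 - 4*L) + 166) = 1/(155 - 4*L))
y(B, S) = S + 2*B
(159275 + y(-375, 630))*(426335 + v(545)) = (159275 + (630 + 2*(-375)))*(426335 - 1/(-155 + 4*545)) = (159275 + (630 - 750))*(426335 - 1/(-155 + 2180)) = (159275 - 120)*(426335 - 1/2025) = 159155*(426335 - 1*1/2025) = 159155*(426335 - 1/2025) = 159155*(863328374/2025) = 27480605472794/405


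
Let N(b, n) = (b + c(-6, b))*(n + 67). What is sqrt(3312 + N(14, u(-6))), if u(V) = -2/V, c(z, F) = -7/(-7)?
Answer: sqrt(4322) ≈ 65.742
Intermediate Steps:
c(z, F) = 1 (c(z, F) = -7*(-1/7) = 1)
N(b, n) = (1 + b)*(67 + n) (N(b, n) = (b + 1)*(n + 67) = (1 + b)*(67 + n))
sqrt(3312 + N(14, u(-6))) = sqrt(3312 + (67 - 2/(-6) + 67*14 + 14*(-2/(-6)))) = sqrt(3312 + (67 - 2*(-1/6) + 938 + 14*(-2*(-1/6)))) = sqrt(3312 + (67 + 1/3 + 938 + 14*(1/3))) = sqrt(3312 + (67 + 1/3 + 938 + 14/3)) = sqrt(3312 + 1010) = sqrt(4322)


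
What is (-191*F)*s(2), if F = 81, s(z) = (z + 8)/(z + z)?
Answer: -77355/2 ≈ -38678.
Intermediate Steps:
s(z) = (8 + z)/(2*z) (s(z) = (8 + z)/((2*z)) = (8 + z)*(1/(2*z)) = (8 + z)/(2*z))
(-191*F)*s(2) = (-191*81)*((1/2)*(8 + 2)/2) = -15471*10/(2*2) = -15471*5/2 = -77355/2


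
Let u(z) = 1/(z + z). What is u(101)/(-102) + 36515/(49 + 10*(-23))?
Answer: -752355241/3729324 ≈ -201.74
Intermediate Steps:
u(z) = 1/(2*z)
u(101)/(-102) + 36515/(49 + 10*(-23)) = ((1/2)/101)/(-102) + 36515/(49 + 10*(-23)) = ((1/2)*(1/101))*(-1/102) + 36515/(49 - 230) = (1/202)*(-1/102) + 36515/(-181) = -1/20604 + 36515*(-1/181) = -1/20604 - 36515/181 = -752355241/3729324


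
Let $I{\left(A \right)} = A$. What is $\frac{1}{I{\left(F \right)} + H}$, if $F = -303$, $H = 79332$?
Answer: $\frac{1}{79029} \approx 1.2654 \cdot 10^{-5}$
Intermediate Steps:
$\frac{1}{I{\left(F \right)} + H} = \frac{1}{-303 + 79332} = \frac{1}{79029}$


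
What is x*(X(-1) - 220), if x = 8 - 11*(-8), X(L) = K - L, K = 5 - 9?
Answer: -21408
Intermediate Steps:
K = -4
X(L) = -4 - L
x = 96 (x = 8 + 88 = 96)
x*(X(-1) - 220) = 96*((-4 - 1*(-1)) - 220) = 96*((-4 + 1) - 220) = 96*(-3 - 220) = 96*(-223) = -21408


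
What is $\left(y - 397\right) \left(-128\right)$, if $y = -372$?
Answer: $98432$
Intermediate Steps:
$\left(y - 397\right) \left(-128\right) = \left(-372 - 397\right) \left(-128\right) = \left(-769\right) \left(-128\right) = 98432$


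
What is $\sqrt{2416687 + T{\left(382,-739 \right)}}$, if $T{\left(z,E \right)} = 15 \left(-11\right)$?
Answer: $\sqrt{2416522} \approx 1554.5$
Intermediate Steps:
$T{\left(z,E \right)} = -165$
$\sqrt{2416687 + T{\left(382,-739 \right)}} = \sqrt{2416687 - 165} = \sqrt{2416522}$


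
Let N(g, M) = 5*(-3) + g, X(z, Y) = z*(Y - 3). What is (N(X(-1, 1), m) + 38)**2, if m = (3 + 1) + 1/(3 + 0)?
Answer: 625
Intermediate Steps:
X(z, Y) = z*(-3 + Y)
m = 13/3 (m = 4 + 1/3 = 13/3 ≈ 4.3333)
N(g, M) = -15 + g
(N(X(-1, 1), m) + 38)**2 = ((-15 - (-3 + 1)) + 38)**2 = ((-15 - 1*(-2)) + 38)**2 = ((-15 + 2) + 38)**2 = (-13 + 38)**2 = 25**2 = 625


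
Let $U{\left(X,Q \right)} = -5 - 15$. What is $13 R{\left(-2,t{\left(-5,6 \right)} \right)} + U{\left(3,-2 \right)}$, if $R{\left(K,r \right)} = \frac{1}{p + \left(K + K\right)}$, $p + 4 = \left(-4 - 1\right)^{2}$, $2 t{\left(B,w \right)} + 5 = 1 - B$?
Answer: $- \frac{327}{17} \approx -19.235$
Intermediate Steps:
$U{\left(X,Q \right)} = -20$ ($U{\left(X,Q \right)} = -5 - 15 = -20$)
$t{\left(B,w \right)} = -2 - \frac{B}{2}$ ($t{\left(B,w \right)} = - \frac{5}{2} + \frac{1 - B}{2} = - \frac{5}{2} - \left(- \frac{1}{2} + \frac{B}{2}\right) = -2 - \frac{B}{2}$)
$p = 21$ ($p = -4 + \left(-4 - 1\right)^{2} = -4 + \left(-5\right)^{2} = -4 + 25 = 21$)
$R{\left(K,r \right)} = \frac{1}{21 + 2 K}$ ($R{\left(K,r \right)} = \frac{1}{21 + \left(K + K\right)} = \frac{1}{21 + 2 K}$)
$13 R{\left(-2,t{\left(-5,6 \right)} \right)} + U{\left(3,-2 \right)} = \frac{13}{21 + 2 \left(-2\right)} - 20 = \frac{13}{21 - 4} - 20 = \frac{13}{17} - 20 = - \frac{327}{17}$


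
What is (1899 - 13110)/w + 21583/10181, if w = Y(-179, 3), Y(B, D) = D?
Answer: -38024814/10181 ≈ -3734.9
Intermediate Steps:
w = 3
(1899 - 13110)/w + 21583/10181 = (1899 - 13110)/3 + 21583/10181 = -11211*⅓ + 21583*(1/10181) = -3737 + 21583/10181 = -38024814/10181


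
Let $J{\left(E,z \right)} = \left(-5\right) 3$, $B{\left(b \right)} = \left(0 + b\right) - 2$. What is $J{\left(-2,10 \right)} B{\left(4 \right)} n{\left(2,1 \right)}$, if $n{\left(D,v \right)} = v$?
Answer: $-30$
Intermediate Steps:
$B{\left(b \right)} = -2 + b$ ($B{\left(b \right)} = b - 2 = -2 + b$)
$J{\left(E,z \right)} = -15$
$J{\left(-2,10 \right)} B{\left(4 \right)} n{\left(2,1 \right)} = - 15 \left(-2 + 4\right) 1 = \left(-15\right) 2 \cdot 1 = \left(-30\right) 1 = -30$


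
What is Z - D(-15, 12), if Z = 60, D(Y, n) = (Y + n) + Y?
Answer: 78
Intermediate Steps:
D(Y, n) = n + 2*Y
Z - D(-15, 12) = 60 - (12 + 2*(-15)) = 60 - (12 - 30) = 60 - 1*(-18) = 60 + 18 = 78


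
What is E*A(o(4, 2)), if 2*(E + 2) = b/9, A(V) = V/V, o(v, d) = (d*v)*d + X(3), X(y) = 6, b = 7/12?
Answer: -425/216 ≈ -1.9676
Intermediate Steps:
b = 7/12 (b = 7*(1/12) = 7/12 ≈ 0.58333)
o(v, d) = 6 + v*d² (o(v, d) = (d*v)*d + 6 = v*d² + 6 = 6 + v*d²)
A(V) = 1
E = -425/216 (E = -2 + ((7/12)/9)/2 = -2 + ((7/12)*(⅑))/2 = -2 + (½)*(7/108) = -2 + 7/216 = -425/216 ≈ -1.9676)
E*A(o(4, 2)) = -425/216*1 = -425/216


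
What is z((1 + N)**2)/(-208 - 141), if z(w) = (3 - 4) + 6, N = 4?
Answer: -5/349 ≈ -0.014327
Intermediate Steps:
z(w) = 5 (z(w) = -1 + 6 = 5)
z((1 + N)**2)/(-208 - 141) = 5/(-208 - 141) = 5/(-349) = 5*(-1/349) = -5/349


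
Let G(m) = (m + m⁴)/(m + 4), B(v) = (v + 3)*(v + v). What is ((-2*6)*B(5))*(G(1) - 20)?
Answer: 18816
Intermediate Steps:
B(v) = 2*v*(3 + v) (B(v) = (3 + v)*(2*v) = 2*v*(3 + v))
G(m) = (m + m⁴)/(4 + m)
((-2*6)*B(5))*(G(1) - 20) = ((-2*6)*(2*5*(3 + 5)))*((1 + 1⁴)/(4 + 1) - 20) = (-24*5*8)*((1 + 1)/5 - 20) = (-12*80)*((⅕)*2 - 20) = -960*(⅖ - 20) = -960*(-98/5) = 18816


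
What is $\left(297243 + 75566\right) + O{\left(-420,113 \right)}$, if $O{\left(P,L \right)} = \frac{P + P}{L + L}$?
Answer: $\frac{42126997}{113} \approx 3.7281 \cdot 10^{5}$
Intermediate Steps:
$O{\left(P,L \right)} = \frac{P}{L}$ ($O{\left(P,L \right)} = \frac{2 P}{2 L} = 2 P \frac{1}{2 L} = \frac{P}{L}$)
$\left(297243 + 75566\right) + O{\left(-420,113 \right)} = \left(297243 + 75566\right) - \frac{420}{113} = 372809 - \frac{420}{113} = \frac{42126997}{113}$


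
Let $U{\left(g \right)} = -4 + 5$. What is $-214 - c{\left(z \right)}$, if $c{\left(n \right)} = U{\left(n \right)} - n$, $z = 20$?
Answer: $-195$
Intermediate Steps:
$U{\left(g \right)} = 1$
$c{\left(n \right)} = 1 - n$
$-214 - c{\left(z \right)} = -214 - \left(1 - 20\right) = -214 - -19 = -214 + 19 = -195$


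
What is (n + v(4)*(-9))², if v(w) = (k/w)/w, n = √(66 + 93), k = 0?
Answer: 159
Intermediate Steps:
n = √159 ≈ 12.610
v(w) = 0 (v(w) = (0/w)/w = 0/w = 0)
(n + v(4)*(-9))² = (√159 + 0*(-9))² = (√159 + 0)² = (√159)² = 159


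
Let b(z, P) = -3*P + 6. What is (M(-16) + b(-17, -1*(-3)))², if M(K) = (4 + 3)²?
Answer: 2116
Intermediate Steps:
b(z, P) = 6 - 3*P
M(K) = 49 (M(K) = 7² = 49)
(M(-16) + b(-17, -1*(-3)))² = (49 + (6 - (-3)*(-3)))² = (49 + (6 - 3*3))² = (49 + (6 - 9))² = (49 - 3)² = 46² = 2116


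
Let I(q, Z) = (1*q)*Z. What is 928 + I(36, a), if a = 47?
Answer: 2620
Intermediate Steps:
I(q, Z) = Z*q (I(q, Z) = q*Z = Z*q)
928 + I(36, a) = 928 + 47*36 = 928 + 1692 = 2620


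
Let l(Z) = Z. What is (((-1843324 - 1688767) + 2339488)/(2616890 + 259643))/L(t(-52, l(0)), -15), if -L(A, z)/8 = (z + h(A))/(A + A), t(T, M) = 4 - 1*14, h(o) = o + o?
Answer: 1192603/40271462 ≈ 0.029614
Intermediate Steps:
h(o) = 2*o
t(T, M) = -10 (t(T, M) = 4 - 14 = -10)
L(A, z) = -4*(z + 2*A)/A (L(A, z) = -8*(z + 2*A)/(A + A) = -8*(z + 2*A)/(2*A) = -8*(z + 2*A)*1/(2*A) = -4*(z + 2*A)/A)
(((-1843324 - 1688767) + 2339488)/(2616890 + 259643))/L(t(-52, l(0)), -15) = (((-1843324 - 1688767) + 2339488)/(2616890 + 259643))/(-8 - 4*(-15)/(-10)) = ((-3532091 + 2339488)/2876533)/(-8 - 4*(-15)*(-⅒)) = (-1192603*1/2876533)/(-8 - 6) = -1192603/2876533/(-14) = -1192603/2876533*(-1/14) = 1192603/40271462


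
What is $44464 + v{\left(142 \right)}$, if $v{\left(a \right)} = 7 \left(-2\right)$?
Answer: $44450$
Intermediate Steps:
$v{\left(a \right)} = -14$
$44464 + v{\left(142 \right)} = 44464 - 14 = 44450$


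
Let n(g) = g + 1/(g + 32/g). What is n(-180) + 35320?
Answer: 284915075/8108 ≈ 35140.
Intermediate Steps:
n(-180) + 35320 = -180*(33 + (-180)**2)/(32 + (-180)**2) + 35320 = -180*(33 + 32400)/(32 + 32400) + 35320 = -180*32433/32432 + 35320 = -180*1/32432*32433 + 35320 = -1459485/8108 + 35320 = 284915075/8108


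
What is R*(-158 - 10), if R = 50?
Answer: -8400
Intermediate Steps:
R*(-158 - 10) = 50*(-158 - 10) = 50*(-168) = -8400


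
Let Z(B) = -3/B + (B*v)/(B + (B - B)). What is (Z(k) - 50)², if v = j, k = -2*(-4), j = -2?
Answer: 175561/64 ≈ 2743.1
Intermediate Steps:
k = 8
v = -2
Z(B) = -2 - 3/B (Z(B) = -3/B + (B*(-2))/(B + (B - B)) = -3/B + (-2*B)/(B + 0) = -3/B + (-2*B)/B = -3/B - 2 = -2 - 3/B)
(Z(k) - 50)² = ((-2 - 3/8) - 50)² = (-19/8 - 50)² = (-419/8)² = 175561/64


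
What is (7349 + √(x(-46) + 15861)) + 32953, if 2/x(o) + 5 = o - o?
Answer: 40302 + √396515/5 ≈ 40428.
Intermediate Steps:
x(o) = -⅖ (x(o) = 2/(-5 + (o - o)) = 2/(-5 + 0) = 2/(-5) = 2*(-⅕) = -⅖)
(7349 + √(x(-46) + 15861)) + 32953 = (7349 + √(-⅖ + 15861)) + 32953 = (7349 + √(79303/5)) + 32953 = (7349 + √396515/5) + 32953 = 40302 + √396515/5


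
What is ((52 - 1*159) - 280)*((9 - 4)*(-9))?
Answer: 17415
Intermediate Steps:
((52 - 1*159) - 280)*((9 - 4)*(-9)) = ((52 - 159) - 280)*(5*(-9)) = (-107 - 280)*(-45) = -387*(-45) = 17415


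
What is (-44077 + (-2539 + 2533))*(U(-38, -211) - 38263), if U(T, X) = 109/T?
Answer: 64101222549/38 ≈ 1.6869e+9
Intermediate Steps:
(-44077 + (-2539 + 2533))*(U(-38, -211) - 38263) = (-44077 + (-2539 + 2533))*(109/(-38) - 38263) = (-44077 - 6)*(109*(-1/38) - 38263) = -44083*(-109/38 - 38263) = -44083*(-1454103/38) = 64101222549/38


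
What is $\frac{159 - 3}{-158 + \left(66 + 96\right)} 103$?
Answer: $4017$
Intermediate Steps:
$\frac{159 - 3}{-158 + \left(66 + 96\right)} 103 = \frac{156}{-158 + 162} \cdot 103 = \frac{156}{4} \cdot 103 = 156 \cdot \frac{1}{4} \cdot 103 = 39 \cdot 103 = 4017$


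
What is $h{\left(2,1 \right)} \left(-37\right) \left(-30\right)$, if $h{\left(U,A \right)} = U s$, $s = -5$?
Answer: $-11100$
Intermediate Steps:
$h{\left(U,A \right)} = - 5 U$ ($h{\left(U,A \right)} = U \left(-5\right) = - 5 U$)
$h{\left(2,1 \right)} \left(-37\right) \left(-30\right) = \left(-5\right) 2 \left(-37\right) \left(-30\right) = \left(-10\right) \left(-37\right) \left(-30\right) = 370 \left(-30\right) = -11100$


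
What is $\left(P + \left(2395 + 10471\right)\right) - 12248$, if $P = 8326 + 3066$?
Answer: $12010$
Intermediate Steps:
$P = 11392$
$\left(P + \left(2395 + 10471\right)\right) - 12248 = \left(11392 + \left(2395 + 10471\right)\right) - 12248 = \left(11392 + 12866\right) - 12248 = 24258 - 12248 = 12010$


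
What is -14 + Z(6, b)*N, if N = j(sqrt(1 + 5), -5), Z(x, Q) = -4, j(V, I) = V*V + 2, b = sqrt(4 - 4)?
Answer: -46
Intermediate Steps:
b = 0 (b = sqrt(0) = 0)
j(V, I) = 2 + V**2 (j(V, I) = V**2 + 2 = 2 + V**2)
N = 8 (N = 2 + (sqrt(1 + 5))**2 = 2 + (sqrt(6))**2 = 2 + 6 = 8)
-14 + Z(6, b)*N = -14 - 4*8 = -14 - 32 = -46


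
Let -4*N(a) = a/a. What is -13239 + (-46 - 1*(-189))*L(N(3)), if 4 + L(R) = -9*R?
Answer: -53957/4 ≈ -13489.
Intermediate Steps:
N(a) = -1/4 (N(a) = -a/(4*a) = -1/4*1 = -1/4)
L(R) = -4 - 9*R
-13239 + (-46 - 1*(-189))*L(N(3)) = -13239 + (-46 - 1*(-189))*(-4 - 9*(-1/4)) = -13239 + (-46 + 189)*(-4 + 9/4) = -13239 + 143*(-7/4) = -13239 - 1001/4 = -53957/4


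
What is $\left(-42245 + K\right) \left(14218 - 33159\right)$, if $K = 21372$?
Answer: $395355493$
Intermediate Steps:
$\left(-42245 + K\right) \left(14218 - 33159\right) = \left(-42245 + 21372\right) \left(14218 - 33159\right) = \left(-20873\right) \left(-18941\right) = 395355493$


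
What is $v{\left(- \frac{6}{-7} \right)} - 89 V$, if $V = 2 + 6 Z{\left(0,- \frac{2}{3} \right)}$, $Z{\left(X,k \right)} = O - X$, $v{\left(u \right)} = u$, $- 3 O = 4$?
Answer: $\frac{3744}{7} \approx 534.86$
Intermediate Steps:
$O = - \frac{4}{3}$ ($O = \left(- \frac{1}{3}\right) 4 = - \frac{4}{3} \approx -1.3333$)
$Z{\left(X,k \right)} = - \frac{4}{3} - X$
$V = -6$ ($V = 2 + 6 \left(- \frac{4}{3} - 0\right) = 2 + 6 \left(- \frac{4}{3} + 0\right) = 2 + 6 \left(- \frac{4}{3}\right) = 2 - 8 = -6$)
$v{\left(- \frac{6}{-7} \right)} - 89 V = - \frac{6}{-7} - -534 = \left(-6\right) \left(- \frac{1}{7}\right) + 534 = \frac{6}{7} + 534 = \frac{3744}{7}$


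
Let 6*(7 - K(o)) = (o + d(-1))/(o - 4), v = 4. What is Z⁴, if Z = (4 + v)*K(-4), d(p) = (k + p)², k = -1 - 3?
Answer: 200533921/16 ≈ 1.2533e+7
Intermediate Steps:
k = -4
d(p) = (-4 + p)²
K(o) = 7 - (25 + o)/(6*(-4 + o)) (K(o) = 7 - (o + (-4 - 1)²)/(6*(o - 4)) = 7 - (o + (-5)²)/(6*(-4 + o)) = 7 - (o + 25)/(6*(-4 + o)) = 7 - (25 + o)/(6*(-4 + o)))
Z = 119/2 (Z = (4 + 4)*((-193 + 41*(-4))/(6*(-4 - 4))) = 8*((⅙)*(-193 - 164)/(-8)) = 8*((⅙)*(-⅛)*(-357)) = 8*(119/16) = 119/2 ≈ 59.500)
Z⁴ = (119/2)⁴ = 200533921/16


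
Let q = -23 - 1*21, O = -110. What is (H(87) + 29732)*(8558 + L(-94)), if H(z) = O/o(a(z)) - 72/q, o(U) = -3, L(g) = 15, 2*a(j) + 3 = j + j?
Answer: 8422286660/33 ≈ 2.5522e+8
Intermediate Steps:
a(j) = -3/2 + j (a(j) = -3/2 + (j + j)/2 = -3/2 + (2*j)/2 = -3/2 + j)
q = -44 (q = -23 - 21 = -44)
H(z) = 1264/33 (H(z) = -110/(-3) - 72/(-44) = -110*(-⅓) - 72*(-1/44) = 110/3 + 18/11 = 1264/33)
(H(87) + 29732)*(8558 + L(-94)) = (1264/33 + 29732)*(8558 + 15) = (982420/33)*8573 = 8422286660/33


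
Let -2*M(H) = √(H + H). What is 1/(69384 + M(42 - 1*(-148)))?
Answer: 69384/4814139361 + √95/4814139361 ≈ 1.4415e-5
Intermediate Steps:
M(H) = -√2*√H/2 (M(H) = -√(H + H)/2 = -√2*√H/2)
1/(69384 + M(42 - 1*(-148))) = 1/(69384 - √2*√(42 - 1*(-148))/2) = 1/(69384 - √2*√(42 + 148)/2) = 1/(69384 - √2*√190/2) = 1/(69384 - √95)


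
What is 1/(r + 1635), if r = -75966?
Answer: -1/74331 ≈ -1.3453e-5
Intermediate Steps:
1/(r + 1635) = 1/(-75966 + 1635) = 1/(-74331) = -1/74331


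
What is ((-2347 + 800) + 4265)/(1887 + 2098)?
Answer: 2718/3985 ≈ 0.68206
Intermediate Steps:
((-2347 + 800) + 4265)/(1887 + 2098) = (-1547 + 4265)/3985 = 2718*(1/3985) = 2718/3985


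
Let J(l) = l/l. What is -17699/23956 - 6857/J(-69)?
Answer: -164283991/23956 ≈ -6857.7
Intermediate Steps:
J(l) = 1
-17699/23956 - 6857/J(-69) = -17699/23956 - 6857/1 = -17699*1/23956 - 6857*1 = -17699/23956 - 6857 = -164283991/23956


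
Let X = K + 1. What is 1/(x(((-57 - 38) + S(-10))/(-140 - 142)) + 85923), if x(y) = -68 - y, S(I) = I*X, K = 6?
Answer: 94/8070315 ≈ 1.1648e-5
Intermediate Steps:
X = 7 (X = 6 + 1 = 7)
S(I) = 7*I (S(I) = I*7 = 7*I)
1/(x(((-57 - 38) + S(-10))/(-140 - 142)) + 85923) = 1/((-68 - ((-57 - 38) + 7*(-10))/(-140 - 142)) + 85923) = 1/((-68 - (-95 - 70)/(-282)) + 85923) = 1/((-68 - (-165)*(-1)/282) + 85923) = 1/((-68 - 1*55/94) + 85923) = 1/((-68 - 55/94) + 85923) = 1/(-6447/94 + 85923) = 1/(8070315/94) = 94/8070315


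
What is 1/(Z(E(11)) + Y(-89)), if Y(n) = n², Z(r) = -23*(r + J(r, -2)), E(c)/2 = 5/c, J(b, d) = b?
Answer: 11/86671 ≈ 0.00012692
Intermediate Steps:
E(c) = 10/c (E(c) = 2*(5/c) = 10/c)
Z(r) = -46*r (Z(r) = -23*(r + r) = -46*r)
1/(Z(E(11)) + Y(-89)) = 1/(-460/11 + (-89)²) = 1/(-460/11 + 7921) = 1/(86671/11) = 11/86671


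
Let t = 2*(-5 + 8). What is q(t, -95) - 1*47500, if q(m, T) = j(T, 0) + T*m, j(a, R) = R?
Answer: -48070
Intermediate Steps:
t = 6 (t = 2*3 = 6)
q(m, T) = T*m (q(m, T) = 0 + T*m = T*m)
q(t, -95) - 1*47500 = -95*6 - 1*47500 = -570 - 47500 = -48070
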